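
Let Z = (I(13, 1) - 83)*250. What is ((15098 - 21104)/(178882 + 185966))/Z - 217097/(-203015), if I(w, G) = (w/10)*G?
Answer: 258024320907/241287387800 ≈ 1.0694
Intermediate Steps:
I(w, G) = G*w/10 (I(w, G) = (w*(⅒))*G = (w/10)*G = G*w/10)
Z = -20425 (Z = ((⅒)*1*13 - 83)*250 = (13/10 - 83)*250 = -817/10*250 = -20425)
((15098 - 21104)/(178882 + 185966))/Z - 217097/(-203015) = ((15098 - 21104)/(178882 + 185966))/(-20425) - 217097/(-203015) = -6006/364848*(-1/20425) - 217097*(-1/203015) = -6006*1/364848*(-1/20425) + 217097/203015 = -91/5528*(-1/20425) + 217097/203015 = 91/112909400 + 217097/203015 = 258024320907/241287387800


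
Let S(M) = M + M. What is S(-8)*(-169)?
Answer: 2704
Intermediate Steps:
S(M) = 2*M
S(-8)*(-169) = (2*(-8))*(-169) = -16*(-169) = 2704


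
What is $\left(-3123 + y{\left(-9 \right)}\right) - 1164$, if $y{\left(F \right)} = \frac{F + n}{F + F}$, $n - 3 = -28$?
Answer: $- \frac{38566}{9} \approx -4285.1$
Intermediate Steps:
$n = -25$ ($n = 3 - 28 = -25$)
$y{\left(F \right)} = \frac{-25 + F}{2 F}$ ($y{\left(F \right)} = \frac{F - 25}{F + F} = \frac{-25 + F}{2 F}$)
$\left(-3123 + y{\left(-9 \right)}\right) - 1164 = \left(-3123 + \frac{-25 - 9}{2 \left(-9\right)}\right) - 1164 = \left(-3123 + \frac{1}{2} \left(- \frac{1}{9}\right) \left(-34\right)\right) - 1164 = \left(-3123 + \frac{17}{9}\right) - 1164 = - \frac{28090}{9} - 1164 = - \frac{38566}{9}$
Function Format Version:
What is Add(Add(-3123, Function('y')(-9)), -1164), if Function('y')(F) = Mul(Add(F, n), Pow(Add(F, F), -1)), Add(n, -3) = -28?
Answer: Rational(-38566, 9) ≈ -4285.1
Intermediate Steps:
n = -25 (n = Add(3, -28) = -25)
Function('y')(F) = Mul(Rational(1, 2), Pow(F, -1), Add(-25, F)) (Function('y')(F) = Mul(Add(F, -25), Pow(Add(F, F), -1)) = Mul(Add(-25, F), Pow(Mul(2, F), -1)) = Mul(Add(-25, F), Mul(Rational(1, 2), Pow(F, -1))) = Mul(Rational(1, 2), Pow(F, -1), Add(-25, F)))
Add(Add(-3123, Function('y')(-9)), -1164) = Add(Add(-3123, Mul(Rational(1, 2), Pow(-9, -1), Add(-25, -9))), -1164) = Add(Add(-3123, Mul(Rational(1, 2), Rational(-1, 9), -34)), -1164) = Add(Add(-3123, Rational(17, 9)), -1164) = Add(Rational(-28090, 9), -1164) = Rational(-38566, 9)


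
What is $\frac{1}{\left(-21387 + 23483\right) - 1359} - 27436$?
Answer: $- \frac{20220331}{737} \approx -27436.0$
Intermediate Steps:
$\frac{1}{\left(-21387 + 23483\right) - 1359} - 27436 = \frac{1}{2096 - 1359} - 27436 = \frac{1}{737} - 27436 = - \frac{20220331}{737}$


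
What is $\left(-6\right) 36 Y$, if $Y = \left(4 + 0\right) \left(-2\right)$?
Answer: $1728$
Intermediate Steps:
$Y = -8$ ($Y = 4 \left(-2\right) = -8$)
$\left(-6\right) 36 Y = \left(-6\right) 36 \left(-8\right) = \left(-216\right) \left(-8\right) = 1728$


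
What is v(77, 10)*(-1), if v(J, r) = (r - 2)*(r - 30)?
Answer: 160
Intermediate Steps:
v(J, r) = (-30 + r)*(-2 + r) (v(J, r) = (-2 + r)*(-30 + r) = (-30 + r)*(-2 + r))
v(77, 10)*(-1) = (60 + 10**2 - 32*10)*(-1) = (60 + 100 - 320)*(-1) = -160*(-1) = 160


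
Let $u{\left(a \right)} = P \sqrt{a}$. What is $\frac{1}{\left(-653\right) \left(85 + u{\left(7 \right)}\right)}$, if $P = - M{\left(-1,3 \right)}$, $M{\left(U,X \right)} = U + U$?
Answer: $- \frac{85}{4699641} + \frac{2 \sqrt{7}}{4699641} \approx -1.6961 \cdot 10^{-5}$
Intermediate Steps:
$M{\left(U,X \right)} = 2 U$
$P = 2$ ($P = - 2 \left(-1\right) = \left(-1\right) \left(-2\right) = 2$)
$u{\left(a \right)} = 2 \sqrt{a}$
$\frac{1}{\left(-653\right) \left(85 + u{\left(7 \right)}\right)} = \frac{1}{\left(-653\right) \left(85 + 2 \sqrt{7}\right)} = \frac{1}{-55505 - 1306 \sqrt{7}}$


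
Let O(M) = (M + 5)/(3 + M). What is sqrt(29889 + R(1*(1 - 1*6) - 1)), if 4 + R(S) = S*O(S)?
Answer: sqrt(29883) ≈ 172.87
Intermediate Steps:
O(M) = (5 + M)/(3 + M)
R(S) = -4 + S*(5 + S)/(3 + S) (R(S) = -4 + S*((5 + S)/(3 + S)) = -4 + S*(5 + S)/(3 + S))
sqrt(29889 + R(1*(1 - 1*6) - 1)) = sqrt(29889 + (-12 + (1*(1 - 1*6) - 1) + (1*(1 - 1*6) - 1)**2)/(3 + (1*(1 - 1*6) - 1))) = sqrt(29889 + (-12 + (1*(1 - 6) - 1) + (1*(1 - 6) - 1)**2)/(3 + (1*(1 - 6) - 1))) = sqrt(29889 + (-12 + (1*(-5) - 1) + (1*(-5) - 1)**2)/(3 + (1*(-5) - 1))) = sqrt(29889 + (-12 + (-5 - 1) + (-5 - 1)**2)/(3 + (-5 - 1))) = sqrt(29889 + (-12 - 6 + (-6)**2)/(3 - 6)) = sqrt(29889 + (-12 - 6 + 36)/(-3)) = sqrt(29889 - 1/3*18) = sqrt(29889 - 6) = sqrt(29883)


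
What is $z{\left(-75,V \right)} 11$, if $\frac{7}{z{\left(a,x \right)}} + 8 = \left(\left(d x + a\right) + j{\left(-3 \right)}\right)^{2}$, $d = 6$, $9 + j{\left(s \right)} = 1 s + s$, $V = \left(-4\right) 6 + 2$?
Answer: $\frac{77}{49276} \approx 0.0015626$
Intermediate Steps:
$V = -22$ ($V = -24 + 2 = -22$)
$j{\left(s \right)} = -9 + 2 s$ ($j{\left(s \right)} = -9 + \left(1 s + s\right) = -9 + \left(s + s\right) = -9 + 2 s$)
$z{\left(a,x \right)} = \frac{7}{-8 + \left(-15 + a + 6 x\right)^{2}}$ ($z{\left(a,x \right)} = \frac{7}{-8 + \left(\left(6 x + a\right) + \left(-9 + 2 \left(-3\right)\right)\right)^{2}} = \frac{7}{-8 + \left(\left(a + 6 x\right) - 15\right)^{2}} = \frac{7}{-8 + \left(-15 + a + 6 x\right)^{2}}$)
$z{\left(-75,V \right)} 11 = \frac{7}{-8 + \left(-15 - 75 + 6 \left(-22\right)\right)^{2}} \cdot 11 = \frac{7}{-8 + \left(-15 - 75 - 132\right)^{2}} \cdot 11 = \frac{7}{-8 + \left(-222\right)^{2}} \cdot 11 = \frac{7}{-8 + 49284} \cdot 11 = \frac{7}{49276} \cdot 11 = \frac{77}{49276}$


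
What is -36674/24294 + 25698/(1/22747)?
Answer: 7100558057345/12147 ≈ 5.8455e+8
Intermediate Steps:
-36674/24294 + 25698/(1/22747) = -36674*1/24294 + 25698/(1/22747) = -18337/12147 + 25698*22747 = -18337/12147 + 584552406 = 7100558057345/12147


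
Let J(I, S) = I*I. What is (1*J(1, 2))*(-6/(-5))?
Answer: 6/5 ≈ 1.2000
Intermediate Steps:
J(I, S) = I²
(1*J(1, 2))*(-6/(-5)) = (1*1²)*(-6/(-5)) = (1*1)*(-6*(-⅕)) = 1*(6/5) = 6/5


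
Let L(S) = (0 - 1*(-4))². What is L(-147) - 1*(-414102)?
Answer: 414118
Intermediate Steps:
L(S) = 16 (L(S) = (0 + 4)² = 4² = 16)
L(-147) - 1*(-414102) = 16 - 1*(-414102) = 16 + 414102 = 414118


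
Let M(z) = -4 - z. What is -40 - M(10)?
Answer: -26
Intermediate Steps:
-40 - M(10) = -40 - (-4 - 1*10) = -40 - (-4 - 10) = -40 - 1*(-14) = -40 + 14 = -26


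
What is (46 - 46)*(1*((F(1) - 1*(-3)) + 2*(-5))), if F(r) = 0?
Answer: 0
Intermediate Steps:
(46 - 46)*(1*((F(1) - 1*(-3)) + 2*(-5))) = (46 - 46)*(1*((0 - 1*(-3)) + 2*(-5))) = 0*(1*((0 + 3) - 10)) = 0*(1*(3 - 10)) = 0*(1*(-7)) = 0*(-7) = 0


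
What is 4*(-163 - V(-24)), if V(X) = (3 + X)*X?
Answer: -2668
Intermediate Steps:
V(X) = X*(3 + X)
4*(-163 - V(-24)) = 4*(-163 - (-24)*(3 - 24)) = 4*(-163 - (-24)*(-21)) = 4*(-163 - 1*504) = 4*(-163 - 504) = 4*(-667) = -2668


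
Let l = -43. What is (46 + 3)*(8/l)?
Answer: -392/43 ≈ -9.1163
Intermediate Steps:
(46 + 3)*(8/l) = (46 + 3)*(8/(-43)) = 49*(8*(-1/43)) = 49*(-8/43) = -392/43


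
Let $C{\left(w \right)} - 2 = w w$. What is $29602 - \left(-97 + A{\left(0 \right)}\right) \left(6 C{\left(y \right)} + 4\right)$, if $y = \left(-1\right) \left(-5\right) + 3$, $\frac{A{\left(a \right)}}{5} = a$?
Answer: $68402$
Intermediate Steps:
$A{\left(a \right)} = 5 a$
$y = 8$ ($y = 5 + 3 = 8$)
$C{\left(w \right)} = 2 + w^{2}$ ($C{\left(w \right)} = 2 + w w = 2 + w^{2}$)
$29602 - \left(-97 + A{\left(0 \right)}\right) \left(6 C{\left(y \right)} + 4\right) = 29602 - \left(-97 + 5 \cdot 0\right) \left(6 \left(2 + 8^{2}\right) + 4\right) = 29602 - \left(-97 + 0\right) \left(6 \left(2 + 64\right) + 4\right) = 29602 - - 97 \left(6 \cdot 66 + 4\right) = 29602 - - 97 \left(396 + 4\right) = 29602 - \left(-97\right) 400 = 29602 - -38800 = 29602 + 38800 = 68402$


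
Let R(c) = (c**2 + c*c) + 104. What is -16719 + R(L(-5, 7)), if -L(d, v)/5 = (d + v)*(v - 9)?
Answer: -15815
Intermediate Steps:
L(d, v) = -5*(-9 + v)*(d + v) (L(d, v) = -5*(d + v)*(v - 9) = -5*(d + v)*(-9 + v) = -5*(-9 + v)*(d + v))
R(c) = 104 + 2*c**2 (R(c) = (c**2 + c**2) + 104 = 2*c**2 + 104 = 104 + 2*c**2)
-16719 + R(L(-5, 7)) = -16719 + (104 + 2*(-5*7**2 + 45*(-5) + 45*7 - 5*(-5)*7)**2) = -16719 + (104 + 2*(-5*49 - 225 + 315 + 175)**2) = -16719 + (104 + 2*(-245 - 225 + 315 + 175)**2) = -16719 + (104 + 2*20**2) = -16719 + (104 + 2*400) = -16719 + (104 + 800) = -16719 + 904 = -15815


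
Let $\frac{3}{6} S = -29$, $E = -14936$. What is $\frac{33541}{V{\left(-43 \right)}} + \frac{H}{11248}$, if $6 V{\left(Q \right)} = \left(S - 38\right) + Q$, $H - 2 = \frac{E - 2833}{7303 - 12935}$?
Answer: $- \frac{12748675689469}{8805474304} \approx -1447.8$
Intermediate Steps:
$H = \frac{29033}{5632}$ ($H = 2 + \frac{-14936 - 2833}{7303 - 12935} = 2 - \frac{17769}{-5632} = 2 - - \frac{17769}{5632} = 2 + \frac{17769}{5632} = \frac{29033}{5632} \approx 5.155$)
$S = -58$ ($S = 2 \left(-29\right) = -58$)
$V{\left(Q \right)} = -16 + \frac{Q}{6}$ ($V{\left(Q \right)} = \frac{\left(-58 - 38\right) + Q}{6} = \frac{-96 + Q}{6} = -16 + \frac{Q}{6}$)
$\frac{33541}{V{\left(-43 \right)}} + \frac{H}{11248} = \frac{33541}{-16 + \frac{1}{6} \left(-43\right)} + \frac{29033}{5632 \cdot 11248} = \frac{33541}{-16 - \frac{43}{6}} + \frac{29033}{5632} \cdot \frac{1}{11248} = \frac{33541}{- \frac{139}{6}} + \frac{29033}{63348736} = 33541 \left(- \frac{6}{139}\right) + \frac{29033}{63348736} = - \frac{201246}{139} + \frac{29033}{63348736} = - \frac{12748675689469}{8805474304}$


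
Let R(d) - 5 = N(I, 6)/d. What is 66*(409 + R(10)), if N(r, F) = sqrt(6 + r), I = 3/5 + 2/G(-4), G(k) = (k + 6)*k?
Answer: 27324 + 33*sqrt(635)/50 ≈ 27341.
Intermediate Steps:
G(k) = k*(6 + k) (G(k) = (6 + k)*k = k*(6 + k))
I = 7/20 (I = 3/5 + 2/((-4*(6 - 4))) = 3*(1/5) + 2/((-4*2)) = 3/5 + 2/(-8) = 3/5 + 2*(-1/8) = 3/5 - 1/4 = 7/20 ≈ 0.35000)
R(d) = 5 + sqrt(635)/(10*d) (R(d) = 5 + sqrt(6 + 7/20)/d = 5 + sqrt(127/20)/d = 5 + (sqrt(635)/10)/d = 5 + sqrt(635)/(10*d))
66*(409 + R(10)) = 66*(409 + (5 + (1/10)*sqrt(635)/10)) = 66*(409 + (5 + (1/10)*sqrt(635)*(1/10))) = 66*(409 + (5 + sqrt(635)/100)) = 66*(414 + sqrt(635)/100) = 27324 + 33*sqrt(635)/50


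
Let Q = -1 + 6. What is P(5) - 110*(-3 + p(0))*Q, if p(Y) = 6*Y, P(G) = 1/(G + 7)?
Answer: 19801/12 ≈ 1650.1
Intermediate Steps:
P(G) = 1/(7 + G)
Q = 5
P(5) - 110*(-3 + p(0))*Q = 1/(7 + 5) - 110*(-3 + 6*0)*5 = 1/12 - 110*(-3 + 0)*5 = 1/12 - (-330)*5 = 1/12 - 110*(-15) = 1/12 + 1650 = 19801/12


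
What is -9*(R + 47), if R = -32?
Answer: -135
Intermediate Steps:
-9*(R + 47) = -9*(-32 + 47) = -9*15 = -135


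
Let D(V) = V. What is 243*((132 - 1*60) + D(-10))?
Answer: 15066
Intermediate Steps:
243*((132 - 1*60) + D(-10)) = 243*((132 - 1*60) - 10) = 243*((132 - 60) - 10) = 243*(72 - 10) = 243*62 = 15066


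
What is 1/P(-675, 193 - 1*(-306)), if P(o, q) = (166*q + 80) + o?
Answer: 1/82239 ≈ 1.2160e-5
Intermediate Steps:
P(o, q) = 80 + o + 166*q (P(o, q) = (80 + 166*q) + o = 80 + o + 166*q)
1/P(-675, 193 - 1*(-306)) = 1/(80 - 675 + 166*(193 - 1*(-306))) = 1/(80 - 675 + 166*(193 + 306)) = 1/(80 - 675 + 166*499) = 1/(80 - 675 + 82834) = 1/82239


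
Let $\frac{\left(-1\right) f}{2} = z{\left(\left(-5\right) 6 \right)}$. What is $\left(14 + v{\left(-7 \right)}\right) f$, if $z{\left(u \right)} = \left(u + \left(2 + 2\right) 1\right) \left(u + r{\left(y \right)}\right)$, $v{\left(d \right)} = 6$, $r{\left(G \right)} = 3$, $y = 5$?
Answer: $-28080$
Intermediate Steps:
$z{\left(u \right)} = \left(3 + u\right) \left(4 + u\right)$ ($z{\left(u \right)} = \left(u + \left(2 + 2\right) 1\right) \left(u + 3\right) = \left(u + 4 \cdot 1\right) \left(3 + u\right) = \left(u + 4\right) \left(3 + u\right) = \left(4 + u\right) \left(3 + u\right) = \left(3 + u\right) \left(4 + u\right)$)
$f = -1404$ ($f = - 2 \left(12 + \left(\left(-5\right) 6\right)^{2} + 7 \left(\left(-5\right) 6\right)\right) = - 2 \left(12 + \left(-30\right)^{2} + 7 \left(-30\right)\right) = - 2 \left(12 + 900 - 210\right) = \left(-2\right) 702 = -1404$)
$\left(14 + v{\left(-7 \right)}\right) f = \left(14 + 6\right) \left(-1404\right) = 20 \left(-1404\right) = -28080$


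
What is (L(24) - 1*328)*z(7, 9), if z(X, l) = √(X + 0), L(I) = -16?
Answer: -344*√7 ≈ -910.14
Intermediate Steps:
z(X, l) = √X
(L(24) - 1*328)*z(7, 9) = (-16 - 1*328)*√7 = (-16 - 328)*√7 = -344*√7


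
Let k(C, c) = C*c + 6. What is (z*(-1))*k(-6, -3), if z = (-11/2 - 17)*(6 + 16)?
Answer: 11880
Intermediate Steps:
k(C, c) = 6 + C*c
z = -495 (z = (-11*½ - 17)*22 = (-11/2 - 17)*22 = -45/2*22 = -495)
(z*(-1))*k(-6, -3) = (-495*(-1))*(6 - 6*(-3)) = 495*(6 + 18) = 495*24 = 11880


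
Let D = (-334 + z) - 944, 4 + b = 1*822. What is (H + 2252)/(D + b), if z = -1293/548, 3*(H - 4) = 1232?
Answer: -4384000/760119 ≈ -5.7675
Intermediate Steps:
H = 1244/3 (H = 4 + (⅓)*1232 = 4 + 1232/3 = 1244/3 ≈ 414.67)
b = 818 (b = -4 + 1*822 = -4 + 822 = 818)
z = -1293/548 (z = -1293*1/548 = -1293/548 ≈ -2.3595)
D = -701637/548 (D = (-334 - 1293/548) - 944 = -184325/548 - 944 = -701637/548 ≈ -1280.4)
(H + 2252)/(D + b) = (1244/3 + 2252)/(-701637/548 + 818) = 8000/(3*(-253373/548)) = (8000/3)*(-548/253373) = -4384000/760119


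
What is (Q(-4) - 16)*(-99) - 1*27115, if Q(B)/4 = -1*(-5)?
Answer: -27511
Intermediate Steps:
Q(B) = 20 (Q(B) = 4*(-1*(-5)) = 4*5 = 20)
(Q(-4) - 16)*(-99) - 1*27115 = (20 - 16)*(-99) - 1*27115 = 4*(-99) - 27115 = -396 - 27115 = -27511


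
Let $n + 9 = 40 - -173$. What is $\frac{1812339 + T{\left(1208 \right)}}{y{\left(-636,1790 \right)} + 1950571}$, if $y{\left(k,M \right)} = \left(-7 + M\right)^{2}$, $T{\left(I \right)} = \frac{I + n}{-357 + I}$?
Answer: $\frac{1542301901}{4365340660} \approx 0.35331$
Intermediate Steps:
$n = 204$ ($n = -9 + \left(40 - -173\right) = -9 + \left(40 + 173\right) = -9 + 213 = 204$)
$T{\left(I \right)} = \frac{204 + I}{-357 + I}$ ($T{\left(I \right)} = \frac{I + 204}{-357 + I} = \frac{204 + I}{-357 + I}$)
$\frac{1812339 + T{\left(1208 \right)}}{y{\left(-636,1790 \right)} + 1950571} = \frac{1812339 + \frac{204 + 1208}{-357 + 1208}}{\left(-7 + 1790\right)^{2} + 1950571} = \frac{1812339 + \frac{1}{851} \cdot 1412}{1783^{2} + 1950571} = \frac{1812339 + \frac{1}{851} \cdot 1412}{3179089 + 1950571} = \frac{1812339 + \frac{1412}{851}}{5129660} = \frac{1542301901}{851} \cdot \frac{1}{5129660} = \frac{1542301901}{4365340660}$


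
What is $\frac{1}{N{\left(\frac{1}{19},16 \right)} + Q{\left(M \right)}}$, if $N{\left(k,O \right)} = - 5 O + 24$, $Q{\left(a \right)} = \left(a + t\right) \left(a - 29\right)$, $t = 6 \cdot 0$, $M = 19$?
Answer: $- \frac{1}{246} \approx -0.004065$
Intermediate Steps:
$t = 0$
$Q{\left(a \right)} = a \left(-29 + a\right)$ ($Q{\left(a \right)} = \left(a + 0\right) \left(a - 29\right) = a \left(-29 + a\right)$)
$N{\left(k,O \right)} = 24 - 5 O$
$\frac{1}{N{\left(\frac{1}{19},16 \right)} + Q{\left(M \right)}} = \frac{1}{\left(24 - 80\right) + 19 \left(-29 + 19\right)} = \frac{1}{\left(24 - 80\right) + 19 \left(-10\right)} = \frac{1}{-56 - 190} = \frac{1}{-246} = - \frac{1}{246}$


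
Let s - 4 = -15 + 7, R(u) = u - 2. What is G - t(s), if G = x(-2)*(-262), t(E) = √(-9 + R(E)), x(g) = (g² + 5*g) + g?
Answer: 2096 - I*√15 ≈ 2096.0 - 3.873*I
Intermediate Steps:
R(u) = -2 + u
x(g) = g² + 6*g
s = -4 (s = 4 + (-15 + 7) = 4 - 8 = -4)
t(E) = √(-11 + E) (t(E) = √(-9 + (-2 + E)) = √(-11 + E))
G = 2096 (G = -2*(6 - 2)*(-262) = -2*4*(-262) = -8*(-262) = 2096)
G - t(s) = 2096 - √(-11 - 4) = 2096 - √(-15) = 2096 - I*√15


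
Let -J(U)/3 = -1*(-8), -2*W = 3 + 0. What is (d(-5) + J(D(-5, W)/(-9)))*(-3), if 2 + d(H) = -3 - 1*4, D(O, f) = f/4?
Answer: 99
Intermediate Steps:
W = -3/2 (W = -(3 + 0)/2 = -1/2*3 = -3/2 ≈ -1.5000)
D(O, f) = f/4 (D(O, f) = f*(1/4) = f/4)
J(U) = -24 (J(U) = -(-3)*(-8) = -3*8 = -24)
d(H) = -9 (d(H) = -2 + (-3 - 1*4) = -2 + (-3 - 4) = -2 - 7 = -9)
(d(-5) + J(D(-5, W)/(-9)))*(-3) = (-9 - 24)*(-3) = -33*(-3) = 99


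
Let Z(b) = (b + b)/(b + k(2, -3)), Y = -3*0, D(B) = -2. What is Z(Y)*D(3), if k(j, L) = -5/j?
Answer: 0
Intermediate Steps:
Y = 0
Z(b) = 2*b/(-5/2 + b) (Z(b) = (b + b)/(b - 5/2) = (2*b)/(b - 5*1/2) = (2*b)/(b - 5/2) = (2*b)/(-5/2 + b) = 2*b/(-5/2 + b))
Z(Y)*D(3) = (4*0/(-5 + 2*0))*(-2) = (4*0/(-5 + 0))*(-2) = (4*0/(-5))*(-2) = (4*0*(-1/5))*(-2) = 0*(-2) = 0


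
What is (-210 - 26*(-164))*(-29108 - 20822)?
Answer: -202416220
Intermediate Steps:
(-210 - 26*(-164))*(-29108 - 20822) = (-210 + 4264)*(-49930) = 4054*(-49930) = -202416220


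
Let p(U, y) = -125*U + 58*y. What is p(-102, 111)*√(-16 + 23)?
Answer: 19188*√7 ≈ 50767.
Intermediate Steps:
p(-102, 111)*√(-16 + 23) = (-125*(-102) + 58*111)*√(-16 + 23) = (12750 + 6438)*√7 = 19188*√7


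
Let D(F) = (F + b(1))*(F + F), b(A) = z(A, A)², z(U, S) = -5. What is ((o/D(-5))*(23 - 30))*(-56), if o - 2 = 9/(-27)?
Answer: -49/15 ≈ -3.2667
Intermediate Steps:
b(A) = 25 (b(A) = (-5)² = 25)
o = 5/3 (o = 2 + 9/(-27) = 2 + 9*(-1/27) = 2 - ⅓ = 5/3 ≈ 1.6667)
D(F) = 2*F*(25 + F) (D(F) = (F + 25)*(F + F) = (25 + F)*(2*F) = 2*F*(25 + F))
((o/D(-5))*(23 - 30))*(-56) = ((5/(3*((2*(-5)*(25 - 5)))))*(23 - 30))*(-56) = ((5/(3*((2*(-5)*20))))*(-7))*(-56) = (((5/3)/(-200))*(-7))*(-56) = (((5/3)*(-1/200))*(-7))*(-56) = -1/120*(-7)*(-56) = (7/120)*(-56) = -49/15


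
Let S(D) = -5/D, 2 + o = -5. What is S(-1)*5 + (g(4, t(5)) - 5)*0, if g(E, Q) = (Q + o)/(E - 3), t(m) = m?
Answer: 25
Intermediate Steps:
o = -7 (o = -2 - 5 = -7)
g(E, Q) = (-7 + Q)/(-3 + E) (g(E, Q) = (Q - 7)/(E - 3) = (-7 + Q)/(-3 + E))
S(-1)*5 + (g(4, t(5)) - 5)*0 = -5/(-1)*5 + ((-7 + 5)/(-3 + 4) - 5)*0 = -5*(-1)*5 + (-2/1 - 5)*0 = 5*5 + (1*(-2) - 5)*0 = 25 + (-2 - 5)*0 = 25 - 7*0 = 25 + 0 = 25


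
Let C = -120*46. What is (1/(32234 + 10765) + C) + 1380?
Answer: -178015859/42999 ≈ -4140.0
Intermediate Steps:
C = -5520 (C = -24*230 = -5520)
(1/(32234 + 10765) + C) + 1380 = (1/(32234 + 10765) - 5520) + 1380 = (1/42999 - 5520) + 1380 = -237354479/42999 + 1380 = -178015859/42999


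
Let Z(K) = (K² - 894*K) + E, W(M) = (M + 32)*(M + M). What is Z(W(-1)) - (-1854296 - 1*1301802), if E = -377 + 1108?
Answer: 3216101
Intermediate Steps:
E = 731
W(M) = 2*M*(32 + M) (W(M) = (32 + M)*(2*M) = 2*M*(32 + M))
Z(K) = 731 + K² - 894*K (Z(K) = (K² - 894*K) + 731 = 731 + K² - 894*K)
Z(W(-1)) - (-1854296 - 1*1301802) = (731 + (2*(-1)*(32 - 1))² - 1788*(-1)*(32 - 1)) - (-1854296 - 1*1301802) = (731 + (2*(-1)*31)² - 1788*(-1)*31) - (-1854296 - 1301802) = (731 + (-62)² - 894*(-62)) - 1*(-3156098) = (731 + 3844 + 55428) + 3156098 = 60003 + 3156098 = 3216101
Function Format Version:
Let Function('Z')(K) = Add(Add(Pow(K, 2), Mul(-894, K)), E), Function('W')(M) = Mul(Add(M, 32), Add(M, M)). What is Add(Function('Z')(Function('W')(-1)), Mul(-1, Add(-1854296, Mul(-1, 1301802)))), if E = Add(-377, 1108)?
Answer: 3216101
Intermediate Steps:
E = 731
Function('W')(M) = Mul(2, M, Add(32, M)) (Function('W')(M) = Mul(Add(32, M), Mul(2, M)) = Mul(2, M, Add(32, M)))
Function('Z')(K) = Add(731, Pow(K, 2), Mul(-894, K)) (Function('Z')(K) = Add(Add(Pow(K, 2), Mul(-894, K)), 731) = Add(731, Pow(K, 2), Mul(-894, K)))
Add(Function('Z')(Function('W')(-1)), Mul(-1, Add(-1854296, Mul(-1, 1301802)))) = Add(Add(731, Pow(Mul(2, -1, Add(32, -1)), 2), Mul(-894, Mul(2, -1, Add(32, -1)))), Mul(-1, Add(-1854296, Mul(-1, 1301802)))) = Add(Add(731, Pow(Mul(2, -1, 31), 2), Mul(-894, Mul(2, -1, 31))), Mul(-1, Add(-1854296, -1301802))) = Add(Add(731, Pow(-62, 2), Mul(-894, -62)), Mul(-1, -3156098)) = Add(Add(731, 3844, 55428), 3156098) = Add(60003, 3156098) = 3216101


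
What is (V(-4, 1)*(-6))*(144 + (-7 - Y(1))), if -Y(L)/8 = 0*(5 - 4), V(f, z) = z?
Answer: -822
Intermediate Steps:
Y(L) = 0 (Y(L) = -0*(5 - 4) = -0 = -8*0 = 0)
(V(-4, 1)*(-6))*(144 + (-7 - Y(1))) = (1*(-6))*(144 + (-7 - 1*0)) = -6*(144 + (-7 + 0)) = -6*(144 - 7) = -6*137 = -822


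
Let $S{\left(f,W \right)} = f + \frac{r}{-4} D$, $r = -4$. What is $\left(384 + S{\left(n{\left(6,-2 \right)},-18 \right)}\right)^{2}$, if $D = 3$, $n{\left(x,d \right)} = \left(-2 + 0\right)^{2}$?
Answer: $152881$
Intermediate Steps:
$n{\left(x,d \right)} = 4$ ($n{\left(x,d \right)} = \left(-2\right)^{2} = 4$)
$S{\left(f,W \right)} = 3 + f$ ($S{\left(f,W \right)} = f + - \frac{4}{-4} \cdot 3 = f + \left(-4\right) \left(- \frac{1}{4}\right) 3 = f + 1 \cdot 3 = f + 3 = 3 + f$)
$\left(384 + S{\left(n{\left(6,-2 \right)},-18 \right)}\right)^{2} = \left(384 + \left(3 + 4\right)\right)^{2} = \left(384 + 7\right)^{2} = 391^{2} = 152881$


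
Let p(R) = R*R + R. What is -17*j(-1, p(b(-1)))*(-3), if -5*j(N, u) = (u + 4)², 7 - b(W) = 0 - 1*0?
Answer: -36720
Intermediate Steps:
b(W) = 7 (b(W) = 7 - (0 - 1*0) = 7 - (0 + 0) = 7 - 1*0 = 7 + 0 = 7)
p(R) = R + R² (p(R) = R² + R = R + R²)
j(N, u) = -(4 + u)²/5 (j(N, u) = -(u + 4)²/5 = -(4 + u)²/5)
-17*j(-1, p(b(-1)))*(-3) = -(-17)*(4 + 7*(1 + 7))²/5*(-3) = -(-17)*(4 + 7*8)²/5*(-3) = -(-17)*(4 + 56)²/5*(-3) = -(-17)*60²/5*(-3) = -(-17)*3600/5*(-3) = -17*(-720)*(-3) = 12240*(-3) = -36720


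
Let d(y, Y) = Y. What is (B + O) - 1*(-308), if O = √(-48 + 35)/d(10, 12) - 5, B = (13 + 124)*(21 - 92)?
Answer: -9424 + I*√13/12 ≈ -9424.0 + 0.30046*I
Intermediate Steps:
B = -9727 (B = 137*(-71) = -9727)
O = -5 + I*√13/12 (O = √(-48 + 35)/12 - 5 = √(-13)*(1/12) - 5 = (I*√13)*(1/12) - 5 = I*√13/12 - 5 = -5 + I*√13/12 ≈ -5.0 + 0.30046*I)
(B + O) - 1*(-308) = (-9727 + (-5 + I*√13/12)) - 1*(-308) = (-9732 + I*√13/12) + 308 = -9424 + I*√13/12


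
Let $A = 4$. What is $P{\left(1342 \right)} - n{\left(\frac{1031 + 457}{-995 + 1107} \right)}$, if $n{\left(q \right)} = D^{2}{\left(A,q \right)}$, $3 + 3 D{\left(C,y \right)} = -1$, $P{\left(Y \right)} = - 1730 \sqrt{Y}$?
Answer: $- \frac{16}{9} - 1730 \sqrt{1342} \approx -63377.0$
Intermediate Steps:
$D{\left(C,y \right)} = - \frac{4}{3}$ ($D{\left(C,y \right)} = -1 + \frac{1}{3} \left(-1\right) = -1 - \frac{1}{3} = - \frac{4}{3}$)
$n{\left(q \right)} = \frac{16}{9}$ ($n{\left(q \right)} = \left(- \frac{4}{3}\right)^{2} = \frac{16}{9}$)
$P{\left(1342 \right)} - n{\left(\frac{1031 + 457}{-995 + 1107} \right)} = - 1730 \sqrt{1342} - \frac{16}{9} = - \frac{16}{9} - 1730 \sqrt{1342}$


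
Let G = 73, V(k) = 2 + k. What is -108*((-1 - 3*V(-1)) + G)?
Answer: -7452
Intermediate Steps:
-108*((-1 - 3*V(-1)) + G) = -108*((-1 - 3*(2 - 1)) + 73) = -108*((-1 - 3*1) + 73) = -108*((-1 - 3) + 73) = -108*(-4 + 73) = -108*69 = -7452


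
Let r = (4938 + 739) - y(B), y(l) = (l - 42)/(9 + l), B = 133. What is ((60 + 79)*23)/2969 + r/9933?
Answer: 328688829/199415854 ≈ 1.6483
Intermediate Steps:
y(l) = (-42 + l)/(9 + l)
r = 806043/142 (r = (4938 + 739) - (-42 + 133)/(9 + 133) = 5677 - 91/142 = 806043/142 ≈ 5676.4)
((60 + 79)*23)/2969 + r/9933 = ((60 + 79)*23)/2969 + (806043/142)/9933 = (139*23)*(1/2969) + (806043/142)*(1/9933) = 3197*(1/2969) + 38383/67166 = 3197/2969 + 38383/67166 = 328688829/199415854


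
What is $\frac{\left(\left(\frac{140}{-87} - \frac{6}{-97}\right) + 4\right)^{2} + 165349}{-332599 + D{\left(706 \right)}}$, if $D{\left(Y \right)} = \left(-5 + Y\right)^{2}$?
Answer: $\frac{11776042007833}{11309357728242} \approx 1.0413$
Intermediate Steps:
$\frac{\left(\left(\frac{140}{-87} - \frac{6}{-97}\right) + 4\right)^{2} + 165349}{-332599 + D{\left(706 \right)}} = \frac{\left(\left(\frac{140}{-87} - \frac{6}{-97}\right) + 4\right)^{2} + 165349}{-332599 + \left(-5 + 706\right)^{2}} = \frac{\left(\left(140 \left(- \frac{1}{87}\right) - - \frac{6}{97}\right) + 4\right)^{2} + 165349}{-332599 + 701^{2}} = \frac{\left(\left(- \frac{140}{87} + \frac{6}{97}\right) + 4\right)^{2} + 165349}{-332599 + 491401} = \frac{\left(- \frac{13058}{8439} + 4\right)^{2} + 165349}{158802} = \left(\left(\frac{20698}{8439}\right)^{2} + 165349\right) \frac{1}{158802} = \left(\frac{428407204}{71216721} + 165349\right) \frac{1}{158802} = \frac{11776042007833}{71216721} \cdot \frac{1}{158802} = \frac{11776042007833}{11309357728242}$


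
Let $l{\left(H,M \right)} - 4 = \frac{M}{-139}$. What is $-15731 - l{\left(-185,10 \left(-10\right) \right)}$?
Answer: $- \frac{2187265}{139} \approx -15736.0$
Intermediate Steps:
$l{\left(H,M \right)} = 4 - \frac{M}{139}$ ($l{\left(H,M \right)} = 4 + \frac{M}{-139} = 4 + M \left(- \frac{1}{139}\right) = 4 - \frac{M}{139}$)
$-15731 - l{\left(-185,10 \left(-10\right) \right)} = -15731 - \left(4 - \frac{10 \left(-10\right)}{139}\right) = -15731 - \left(4 - - \frac{100}{139}\right) = -15731 - \left(4 + \frac{100}{139}\right) = -15731 - \frac{656}{139} = - \frac{2187265}{139}$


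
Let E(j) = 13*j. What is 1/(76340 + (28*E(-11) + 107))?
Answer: 1/72443 ≈ 1.3804e-5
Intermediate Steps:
1/(76340 + (28*E(-11) + 107)) = 1/(76340 + (28*(13*(-11)) + 107)) = 1/(76340 + (28*(-143) + 107)) = 1/(76340 + (-4004 + 107)) = 1/(76340 - 3897) = 1/72443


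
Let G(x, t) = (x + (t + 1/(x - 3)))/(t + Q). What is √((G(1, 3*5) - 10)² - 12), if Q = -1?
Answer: √52593/28 ≈ 8.1904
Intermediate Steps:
G(x, t) = (t + x + 1/(-3 + x))/(-1 + t) (G(x, t) = (x + (t + 1/(x - 3)))/(t - 1) = (x + (t + 1/(-3 + x)))/(-1 + t) = (t + x + 1/(-3 + x))/(-1 + t))
√((G(1, 3*5) - 10)² - 12) = √(((1 + 1² - 9*5 - 3*1 + (3*5)*1)/(3 - 1*1 - 9*5 + (3*5)*1) - 10)² - 12) = √(((1 + 1 - 3*15 - 3 + 15*1)/(3 - 1 - 3*15 + 15*1) - 10)² - 12) = √(((1 + 1 - 45 - 3 + 15)/(3 - 1 - 45 + 15) - 10)² - 12) = √((-31/(-28) - 10)² - 12) = √((-1/28*(-31) - 10)² - 12) = √((31/28 - 10)² - 12) = √((-249/28)² - 12) = √(62001/784 - 12) = √(52593/784) = √52593/28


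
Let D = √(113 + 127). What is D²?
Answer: 240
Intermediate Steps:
D = 4*√15 (D = √240 = 4*√15 ≈ 15.492)
D² = (4*√15)² = 240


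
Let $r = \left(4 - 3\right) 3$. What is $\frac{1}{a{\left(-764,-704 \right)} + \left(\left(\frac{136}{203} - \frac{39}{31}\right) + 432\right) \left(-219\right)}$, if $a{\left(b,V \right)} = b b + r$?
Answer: $\frac{6293}{3078660182} \approx 2.0441 \cdot 10^{-6}$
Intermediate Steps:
$r = 3$ ($r = 1 \cdot 3 = 3$)
$a{\left(b,V \right)} = 3 + b^{2}$ ($a{\left(b,V \right)} = b b + 3 = b^{2} + 3 = 3 + b^{2}$)
$\frac{1}{a{\left(-764,-704 \right)} + \left(\left(\frac{136}{203} - \frac{39}{31}\right) + 432\right) \left(-219\right)} = \frac{1}{\left(3 + \left(-764\right)^{2}\right) + \left(\left(\frac{136}{203} - \frac{39}{31}\right) + 432\right) \left(-219\right)} = \frac{1}{\left(3 + 583696\right) + \left(\left(136 \cdot \frac{1}{203} - \frac{39}{31}\right) + 432\right) \left(-219\right)} = \frac{1}{583699 + \left(\left(\frac{136}{203} - \frac{39}{31}\right) + 432\right) \left(-219\right)} = \frac{1}{583699 + \left(- \frac{3701}{6293} + 432\right) \left(-219\right)} = \frac{1}{583699 + \frac{2714875}{6293} \left(-219\right)} = \frac{1}{583699 - \frac{594557625}{6293}} = \frac{1}{\frac{3078660182}{6293}} = \frac{6293}{3078660182}$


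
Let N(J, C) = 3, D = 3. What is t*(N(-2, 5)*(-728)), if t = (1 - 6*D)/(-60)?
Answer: -3094/5 ≈ -618.80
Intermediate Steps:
t = 17/60 (t = (1 - 6*3)/(-60) = (1 - 18)*(-1/60) = -17*(-1/60) = 17/60 ≈ 0.28333)
t*(N(-2, 5)*(-728)) = 17*(3*(-728))/60 = (17/60)*(-2184) = -3094/5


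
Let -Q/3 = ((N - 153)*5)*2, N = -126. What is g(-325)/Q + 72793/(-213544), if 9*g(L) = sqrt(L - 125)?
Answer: -72793/213544 + I*sqrt(2)/5022 ≈ -0.34088 + 0.0002816*I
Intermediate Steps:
g(L) = sqrt(-125 + L)/9 (g(L) = sqrt(L - 125)/9 = sqrt(-125 + L)/9)
Q = 8370 (Q = -3*(-126 - 153)*5*2 = -3*(-279*5)*2 = -(-4185)*2 = -3*(-2790) = 8370)
g(-325)/Q + 72793/(-213544) = (sqrt(-125 - 325)/9)/8370 + 72793/(-213544) = (sqrt(-450)/9)*(1/8370) + 72793*(-1/213544) = ((15*I*sqrt(2))/9)*(1/8370) - 72793/213544 = (5*I*sqrt(2)/3)*(1/8370) - 72793/213544 = I*sqrt(2)/5022 - 72793/213544 = -72793/213544 + I*sqrt(2)/5022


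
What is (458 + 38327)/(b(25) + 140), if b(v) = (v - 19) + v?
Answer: 38785/171 ≈ 226.81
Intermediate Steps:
b(v) = -19 + 2*v (b(v) = (-19 + v) + v = -19 + 2*v)
(458 + 38327)/(b(25) + 140) = (458 + 38327)/((-19 + 2*25) + 140) = 38785/((-19 + 50) + 140) = 38785/(31 + 140) = 38785/171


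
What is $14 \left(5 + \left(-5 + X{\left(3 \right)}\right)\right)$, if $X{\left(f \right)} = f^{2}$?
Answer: $126$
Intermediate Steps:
$14 \left(5 + \left(-5 + X{\left(3 \right)}\right)\right) = 14 \left(5 - \left(5 - 3^{2}\right)\right) = 14 \left(5 + \left(-5 + 9\right)\right) = 14 \left(5 + 4\right) = 14 \cdot 9 = 126$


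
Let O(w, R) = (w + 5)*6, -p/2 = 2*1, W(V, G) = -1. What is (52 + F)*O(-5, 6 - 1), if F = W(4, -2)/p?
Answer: 0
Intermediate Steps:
p = -4 ≈ -4.0000
O(w, R) = 30 + 6*w (O(w, R) = (5 + w)*6 = 30 + 6*w)
F = ¼ (F = -1/(-4) = -1*(-¼) = ¼ ≈ 0.25000)
(52 + F)*O(-5, 6 - 1) = (52 + ¼)*(30 + 6*(-5)) = 209*(30 - 30)/4 = (209/4)*0 = 0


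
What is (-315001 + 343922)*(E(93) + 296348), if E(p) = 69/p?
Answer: 265691760931/31 ≈ 8.5707e+9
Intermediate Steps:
(-315001 + 343922)*(E(93) + 296348) = (-315001 + 343922)*(69/93 + 296348) = 28921*(69*(1/93) + 296348) = 28921*(23/31 + 296348) = 28921*(9186811/31) = 265691760931/31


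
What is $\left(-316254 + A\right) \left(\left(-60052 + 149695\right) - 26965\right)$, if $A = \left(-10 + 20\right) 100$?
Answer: $-19759490212$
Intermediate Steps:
$A = 1000$ ($A = 10 \cdot 100 = 1000$)
$\left(-316254 + A\right) \left(\left(-60052 + 149695\right) - 26965\right) = \left(-316254 + 1000\right) \left(\left(-60052 + 149695\right) - 26965\right) = - 315254 \left(89643 - 26965\right) = \left(-315254\right) 62678 = -19759490212$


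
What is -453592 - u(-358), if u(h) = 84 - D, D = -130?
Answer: -453806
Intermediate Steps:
u(h) = 214 (u(h) = 84 - 1*(-130) = 84 + 130 = 214)
-453592 - u(-358) = -453592 - 1*214 = -453592 - 214 = -453806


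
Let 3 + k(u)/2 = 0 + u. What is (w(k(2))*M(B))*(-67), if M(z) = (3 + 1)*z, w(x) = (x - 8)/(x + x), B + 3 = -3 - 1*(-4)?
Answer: 1340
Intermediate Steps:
k(u) = -6 + 2*u (k(u) = -6 + 2*(0 + u) = -6 + 2*u)
B = -2 (B = -3 + (-3 - 1*(-4)) = -3 + (-3 + 4) = -3 + 1 = -2)
w(x) = (-8 + x)/(2*x) (w(x) = (-8 + x)/((2*x)) = (-8 + x)*(1/(2*x)) = (-8 + x)/(2*x))
M(z) = 4*z
(w(k(2))*M(B))*(-67) = (((-8 + (-6 + 2*2))/(2*(-6 + 2*2)))*(4*(-2)))*(-67) = (((-8 + (-6 + 4))/(2*(-6 + 4)))*(-8))*(-67) = (((½)*(-8 - 2)/(-2))*(-8))*(-67) = (((½)*(-½)*(-10))*(-8))*(-67) = ((5/2)*(-8))*(-67) = -20*(-67) = 1340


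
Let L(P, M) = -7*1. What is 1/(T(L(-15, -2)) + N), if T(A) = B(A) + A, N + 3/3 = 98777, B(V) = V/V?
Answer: 1/98770 ≈ 1.0125e-5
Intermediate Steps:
B(V) = 1
L(P, M) = -7
N = 98776 (N = -1 + 98777 = 98776)
T(A) = 1 + A
1/(T(L(-15, -2)) + N) = 1/((1 - 7) + 98776) = 1/(-6 + 98776) = 1/98770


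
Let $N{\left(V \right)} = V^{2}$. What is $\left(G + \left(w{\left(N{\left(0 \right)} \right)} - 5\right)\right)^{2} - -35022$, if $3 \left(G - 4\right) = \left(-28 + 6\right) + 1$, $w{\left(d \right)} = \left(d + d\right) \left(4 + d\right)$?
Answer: $35086$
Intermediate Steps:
$w{\left(d \right)} = 2 d \left(4 + d\right)$
$G = -3$ ($G = 4 + \frac{\left(-28 + 6\right) + 1}{3} = 4 + \frac{-22 + 1}{3} = 4 + \frac{1}{3} \left(-21\right) = 4 - 7 = -3$)
$\left(G + \left(w{\left(N{\left(0 \right)} \right)} - 5\right)\right)^{2} - -35022 = \left(-3 - \left(5 - 2 \cdot 0^{2} \left(4 + 0^{2}\right)\right)\right)^{2} - -35022 = \left(-3 - \left(5 + 0 \left(4 + 0\right)\right)\right)^{2} + 35022 = \left(-3 - \left(5 + 0 \cdot 4\right)\right)^{2} + 35022 = \left(-3 + \left(0 - 5\right)\right)^{2} + 35022 = \left(-3 - 5\right)^{2} + 35022 = \left(-8\right)^{2} + 35022 = 64 + 35022 = 35086$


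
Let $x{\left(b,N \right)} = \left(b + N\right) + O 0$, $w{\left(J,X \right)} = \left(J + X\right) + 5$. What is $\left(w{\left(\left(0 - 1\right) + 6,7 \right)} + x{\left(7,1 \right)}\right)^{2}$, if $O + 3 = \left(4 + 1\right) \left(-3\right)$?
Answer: $625$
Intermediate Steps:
$O = -18$ ($O = -3 + \left(4 + 1\right) \left(-3\right) = -3 + 5 \left(-3\right) = -3 - 15 = -18$)
$w{\left(J,X \right)} = 5 + J + X$
$x{\left(b,N \right)} = N + b$ ($x{\left(b,N \right)} = \left(b + N\right) - 0 = \left(N + b\right) + 0 = N + b$)
$\left(w{\left(\left(0 - 1\right) + 6,7 \right)} + x{\left(7,1 \right)}\right)^{2} = \left(\left(5 + \left(\left(0 - 1\right) + 6\right) + 7\right) + \left(1 + 7\right)\right)^{2} = \left(\left(5 + \left(-1 + 6\right) + 7\right) + 8\right)^{2} = \left(\left(5 + 5 + 7\right) + 8\right)^{2} = \left(17 + 8\right)^{2} = 25^{2} = 625$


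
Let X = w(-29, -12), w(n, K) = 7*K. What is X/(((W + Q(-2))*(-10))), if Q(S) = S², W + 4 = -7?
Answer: -6/5 ≈ -1.2000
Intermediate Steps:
W = -11 (W = -4 - 7 = -11)
X = -84 (X = 7*(-12) = -84)
X/(((W + Q(-2))*(-10))) = -84*(-1/(10*(-11 + (-2)²))) = -84*(-1/(10*(-11 + 4))) = -84/((-7*(-10))) = -84/70 = -84*1/70 = -6/5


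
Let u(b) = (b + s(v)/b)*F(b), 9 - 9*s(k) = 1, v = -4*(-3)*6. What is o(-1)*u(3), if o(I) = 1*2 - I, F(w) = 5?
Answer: 445/9 ≈ 49.444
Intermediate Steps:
v = 72 (v = 12*6 = 72)
o(I) = 2 - I
s(k) = 8/9 (s(k) = 1 - ⅑*1 = 1 - ⅑ = 8/9)
u(b) = 5*b + 40/(9*b) (u(b) = (b + 8/(9*b))*5 = 5*b + 40/(9*b))
o(-1)*u(3) = (2 - 1*(-1))*(5*3 + (40/9)/3) = (2 + 1)*(15 + (40/9)*(⅓)) = 3*(15 + 40/27) = 3*(445/27) = 445/9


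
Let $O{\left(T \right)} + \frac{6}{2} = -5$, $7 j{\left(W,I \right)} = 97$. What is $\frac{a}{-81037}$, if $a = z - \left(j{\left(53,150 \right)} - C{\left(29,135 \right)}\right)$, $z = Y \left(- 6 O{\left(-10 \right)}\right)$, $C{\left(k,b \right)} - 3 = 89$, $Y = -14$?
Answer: $\frac{4157}{567259} \approx 0.0073282$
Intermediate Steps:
$j{\left(W,I \right)} = \frac{97}{7}$ ($j{\left(W,I \right)} = \frac{1}{7} \cdot 97 = \frac{97}{7}$)
$O{\left(T \right)} = -8$ ($O{\left(T \right)} = -3 - 5 = -8$)
$C{\left(k,b \right)} = 92$ ($C{\left(k,b \right)} = 3 + 89 = 92$)
$z = -672$ ($z = - 14 \left(\left(-6\right) \left(-8\right)\right) = \left(-14\right) 48 = -672$)
$a = - \frac{4157}{7}$ ($a = -672 - \left(\frac{97}{7} - 92\right) = -672 - - \frac{547}{7} = -672 + \frac{547}{7} = - \frac{4157}{7} \approx -593.86$)
$\frac{a}{-81037} = - \frac{4157}{7 \left(-81037\right)} = \left(- \frac{4157}{7}\right) \left(- \frac{1}{81037}\right) = \frac{4157}{567259}$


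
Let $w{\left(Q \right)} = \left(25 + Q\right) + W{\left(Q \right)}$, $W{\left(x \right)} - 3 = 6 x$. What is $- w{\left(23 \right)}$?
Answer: $-189$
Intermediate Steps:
$W{\left(x \right)} = 3 + 6 x$
$w{\left(Q \right)} = 28 + 7 Q$ ($w{\left(Q \right)} = \left(25 + Q\right) + \left(3 + 6 Q\right) = 28 + 7 Q$)
$- w{\left(23 \right)} = - (28 + 7 \cdot 23) = - (28 + 161) = \left(-1\right) 189 = -189$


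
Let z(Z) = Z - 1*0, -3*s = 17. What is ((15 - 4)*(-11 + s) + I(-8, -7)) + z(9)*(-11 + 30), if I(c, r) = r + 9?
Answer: -31/3 ≈ -10.333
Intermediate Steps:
s = -17/3 (s = -⅓*17 = -17/3 ≈ -5.6667)
I(c, r) = 9 + r
z(Z) = Z (z(Z) = Z + 0 = Z)
((15 - 4)*(-11 + s) + I(-8, -7)) + z(9)*(-11 + 30) = ((15 - 4)*(-11 - 17/3) + (9 - 7)) + 9*(-11 + 30) = (11*(-50/3) + 2) + 9*19 = (-550/3 + 2) + 171 = -544/3 + 171 = -31/3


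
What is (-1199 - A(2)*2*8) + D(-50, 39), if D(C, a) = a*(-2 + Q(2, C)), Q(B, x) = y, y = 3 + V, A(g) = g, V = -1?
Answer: -1231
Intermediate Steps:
y = 2 (y = 3 - 1 = 2)
Q(B, x) = 2
D(C, a) = 0 (D(C, a) = a*(-2 + 2) = a*0 = 0)
(-1199 - A(2)*2*8) + D(-50, 39) = (-1199 - 2*2*8) + 0 = (-1199 - 4*8) + 0 = (-1199 - 1*32) + 0 = (-1199 - 32) + 0 = -1231 + 0 = -1231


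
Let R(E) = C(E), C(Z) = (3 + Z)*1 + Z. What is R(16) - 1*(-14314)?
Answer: 14349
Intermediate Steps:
C(Z) = 3 + 2*Z (C(Z) = (3 + Z) + Z = 3 + 2*Z)
R(E) = 3 + 2*E
R(16) - 1*(-14314) = (3 + 2*16) - 1*(-14314) = (3 + 32) + 14314 = 35 + 14314 = 14349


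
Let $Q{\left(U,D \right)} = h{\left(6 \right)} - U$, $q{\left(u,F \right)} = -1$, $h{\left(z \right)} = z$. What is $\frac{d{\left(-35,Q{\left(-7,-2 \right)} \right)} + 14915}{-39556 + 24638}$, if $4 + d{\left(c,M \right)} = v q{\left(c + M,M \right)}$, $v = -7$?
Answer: $-1$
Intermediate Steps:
$Q{\left(U,D \right)} = 6 - U$
$d{\left(c,M \right)} = 3$ ($d{\left(c,M \right)} = -4 - -7 = -4 + 7 = 3$)
$\frac{d{\left(-35,Q{\left(-7,-2 \right)} \right)} + 14915}{-39556 + 24638} = \frac{3 + 14915}{-39556 + 24638} = \frac{14918}{-14918} = 14918 \left(- \frac{1}{14918}\right) = -1$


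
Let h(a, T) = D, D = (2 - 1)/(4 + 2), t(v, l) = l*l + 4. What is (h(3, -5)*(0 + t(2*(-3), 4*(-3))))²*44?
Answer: 240944/9 ≈ 26772.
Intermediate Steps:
t(v, l) = 4 + l² (t(v, l) = l² + 4 = 4 + l²)
D = ⅙ (D = 1/6 = 1*(⅙) = ⅙ ≈ 0.16667)
h(a, T) = ⅙
(h(3, -5)*(0 + t(2*(-3), 4*(-3))))²*44 = ((0 + (4 + (4*(-3))²))/6)²*44 = ((0 + (4 + (-12)²))/6)²*44 = ((0 + (4 + 144))/6)²*44 = ((0 + 148)/6)²*44 = ((⅙)*148)²*44 = (74/3)²*44 = (5476/9)*44 = 240944/9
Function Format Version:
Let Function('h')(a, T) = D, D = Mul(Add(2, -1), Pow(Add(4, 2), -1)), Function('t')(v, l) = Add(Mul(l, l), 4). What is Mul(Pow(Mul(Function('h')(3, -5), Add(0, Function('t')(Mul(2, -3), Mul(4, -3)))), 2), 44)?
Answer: Rational(240944, 9) ≈ 26772.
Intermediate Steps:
Function('t')(v, l) = Add(4, Pow(l, 2)) (Function('t')(v, l) = Add(Pow(l, 2), 4) = Add(4, Pow(l, 2)))
D = Rational(1, 6) (D = Mul(1, Pow(6, -1)) = Mul(1, Rational(1, 6)) = Rational(1, 6) ≈ 0.16667)
Function('h')(a, T) = Rational(1, 6)
Mul(Pow(Mul(Function('h')(3, -5), Add(0, Function('t')(Mul(2, -3), Mul(4, -3)))), 2), 44) = Mul(Pow(Mul(Rational(1, 6), Add(0, Add(4, Pow(Mul(4, -3), 2)))), 2), 44) = Mul(Pow(Mul(Rational(1, 6), Add(0, Add(4, Pow(-12, 2)))), 2), 44) = Mul(Pow(Mul(Rational(1, 6), Add(0, Add(4, 144))), 2), 44) = Mul(Pow(Mul(Rational(1, 6), Add(0, 148)), 2), 44) = Mul(Pow(Mul(Rational(1, 6), 148), 2), 44) = Mul(Pow(Rational(74, 3), 2), 44) = Mul(Rational(5476, 9), 44) = Rational(240944, 9)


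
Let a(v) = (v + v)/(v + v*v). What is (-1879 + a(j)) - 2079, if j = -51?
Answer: -98951/25 ≈ -3958.0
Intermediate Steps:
a(v) = 2*v/(v + v²) (a(v) = (2*v)/(v + v²) = 2*v/(v + v²))
(-1879 + a(j)) - 2079 = (-1879 + 2/(1 - 51)) - 2079 = (-1879 + 2/(-50)) - 2079 = (-1879 + 2*(-1/50)) - 2079 = (-1879 - 1/25) - 2079 = -46976/25 - 2079 = -98951/25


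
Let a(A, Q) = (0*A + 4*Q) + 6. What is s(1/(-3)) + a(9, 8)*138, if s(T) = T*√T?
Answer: 5244 - I*√3/9 ≈ 5244.0 - 0.19245*I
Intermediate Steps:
a(A, Q) = 6 + 4*Q (a(A, Q) = (0 + 4*Q) + 6 = 4*Q + 6 = 6 + 4*Q)
s(T) = T^(3/2)
s(1/(-3)) + a(9, 8)*138 = (1/(-3))^(3/2) + (6 + 4*8)*138 = (-⅓)^(3/2) + (6 + 32)*138 = -I*√3/9 + 38*138 = -I*√3/9 + 5244 = 5244 - I*√3/9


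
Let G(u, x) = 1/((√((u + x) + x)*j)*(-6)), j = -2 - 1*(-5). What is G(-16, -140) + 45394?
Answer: 45394 + I*√74/2664 ≈ 45394.0 + 0.0032291*I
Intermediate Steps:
j = 3 (j = -2 + 5 = 3)
G(u, x) = -1/(18*√(u + 2*x)) (G(u, x) = 1/((√((u + x) + x)*3)*(-6)) = 1/((√(u + 2*x)*3)*(-6)) = 1/((3*√(u + 2*x))*(-6)) = 1/(-18*√(u + 2*x)) = -1/(18*√(u + 2*x)))
G(-16, -140) + 45394 = -1/(18*√(-16 + 2*(-140))) + 45394 = -1/(18*√(-16 - 280)) + 45394 = -(-1)*I*√74/2664 + 45394 = I*√74/2664 + 45394 = 45394 + I*√74/2664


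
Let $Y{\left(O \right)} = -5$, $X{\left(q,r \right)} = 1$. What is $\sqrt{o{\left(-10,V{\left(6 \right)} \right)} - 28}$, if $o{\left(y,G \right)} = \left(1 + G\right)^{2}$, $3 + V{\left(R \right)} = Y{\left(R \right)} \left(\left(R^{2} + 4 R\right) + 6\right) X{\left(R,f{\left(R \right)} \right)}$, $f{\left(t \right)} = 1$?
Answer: $6 \sqrt{3061} \approx 331.96$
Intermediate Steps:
$V{\left(R \right)} = -33 - 20 R - 5 R^{2}$ ($V{\left(R \right)} = -3 + - 5 \left(\left(R^{2} + 4 R\right) + 6\right) 1 = -3 + - 5 \left(6 + R^{2} + 4 R\right) 1 = -3 + \left(-30 - 20 R - 5 R^{2}\right) 1 = -3 - \left(30 + 5 R^{2} + 20 R\right) = -33 - 20 R - 5 R^{2}$)
$\sqrt{o{\left(-10,V{\left(6 \right)} \right)} - 28} = \sqrt{\left(1 - \left(153 + 180\right)\right)^{2} - 28} = \sqrt{\left(1 - 333\right)^{2} - 28} = \sqrt{\left(-332\right)^{2} - 28} = \sqrt{110224 - 28} = \sqrt{110196} = 6 \sqrt{3061}$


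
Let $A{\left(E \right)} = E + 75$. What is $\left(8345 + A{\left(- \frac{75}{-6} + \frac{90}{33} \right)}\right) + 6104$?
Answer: $\frac{319863}{22} \approx 14539.0$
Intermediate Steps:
$A{\left(E \right)} = 75 + E$
$\left(8345 + A{\left(- \frac{75}{-6} + \frac{90}{33} \right)}\right) + 6104 = \left(8345 + \left(75 + \left(- \frac{75}{-6} + \frac{90}{33}\right)\right)\right) + 6104 = \left(8345 + \left(75 + \left(\left(-75\right) \left(- \frac{1}{6}\right) + 90 \cdot \frac{1}{33}\right)\right)\right) + 6104 = \left(8345 + \left(75 + \left(\frac{25}{2} + \frac{30}{11}\right)\right)\right) + 6104 = \left(8345 + \left(75 + \frac{335}{22}\right)\right) + 6104 = \left(8345 + \frac{1985}{22}\right) + 6104 = \frac{185575}{22} + 6104 = \frac{319863}{22}$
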